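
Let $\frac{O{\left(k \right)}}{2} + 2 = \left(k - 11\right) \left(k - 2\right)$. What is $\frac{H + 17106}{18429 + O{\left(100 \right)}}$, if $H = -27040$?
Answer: $- \frac{9934}{35869} \approx -0.27695$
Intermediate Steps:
$O{\left(k \right)} = -4 + 2 \left(-11 + k\right) \left(-2 + k\right)$ ($O{\left(k \right)} = -4 + 2 \left(k - 11\right) \left(k - 2\right) = -4 + 2 \left(-11 + k\right) \left(-2 + k\right)$)
$\frac{H + 17106}{18429 + O{\left(100 \right)}} = \frac{-27040 + 17106}{18429 + \left(40 - 2600 + 2 \cdot 100^{2}\right)} = - \frac{9934}{18429 + \left(40 - 2600 + 2 \cdot 10000\right)} = - \frac{9934}{18429 + \left(40 - 2600 + 20000\right)} = - \frac{9934}{18429 + 17440} = - \frac{9934}{35869}$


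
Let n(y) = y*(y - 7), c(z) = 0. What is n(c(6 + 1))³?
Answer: 0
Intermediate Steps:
n(y) = y*(-7 + y)
n(c(6 + 1))³ = (0*(-7 + 0))³ = (0*(-7))³ = 0³ = 0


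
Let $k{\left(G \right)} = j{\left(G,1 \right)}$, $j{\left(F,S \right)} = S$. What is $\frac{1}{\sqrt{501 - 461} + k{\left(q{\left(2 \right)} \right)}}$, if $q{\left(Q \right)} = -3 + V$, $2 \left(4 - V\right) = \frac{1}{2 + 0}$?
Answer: $- \frac{1}{39} + \frac{2 \sqrt{10}}{39} \approx 0.13653$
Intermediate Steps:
$V = \frac{15}{4}$ ($V = 4 - \frac{1}{2 \left(2 + 0\right)} = 4 - \frac{1}{2 \cdot 2} = 4 - \frac{1}{4} = \frac{15}{4} \approx 3.75$)
$q{\left(Q \right)} = \frac{3}{4}$ ($q{\left(Q \right)} = -3 + \frac{15}{4} = \frac{3}{4}$)
$k{\left(G \right)} = 1$
$\frac{1}{\sqrt{501 - 461} + k{\left(q{\left(2 \right)} \right)}} = \frac{1}{\sqrt{501 - 461} + 1} = \frac{1}{\sqrt{40} + 1} = \frac{1}{2 \sqrt{10} + 1} = \frac{1}{1 + 2 \sqrt{10}}$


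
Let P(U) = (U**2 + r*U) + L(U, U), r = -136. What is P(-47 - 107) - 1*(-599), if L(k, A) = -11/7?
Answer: 316802/7 ≈ 45257.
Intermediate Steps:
L(k, A) = -11/7 (L(k, A) = -11*1/7 = -11/7)
P(U) = -11/7 + U**2 - 136*U (P(U) = (U**2 - 136*U) - 11/7 = -11/7 + U**2 - 136*U)
P(-47 - 107) - 1*(-599) = (-11/7 + (-47 - 107)**2 - 136*(-47 - 107)) - 1*(-599) = (-11/7 + (-154)**2 - 136*(-154)) + 599 = (-11/7 + 23716 + 20944) + 599 = 312609/7 + 599 = 316802/7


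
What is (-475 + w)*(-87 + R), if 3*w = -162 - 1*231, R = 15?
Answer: 43632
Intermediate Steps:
w = -131 (w = (-162 - 1*231)/3 = (-162 - 231)/3 = (1/3)*(-393) = -131)
(-475 + w)*(-87 + R) = (-475 - 131)*(-87 + 15) = -606*(-72) = 43632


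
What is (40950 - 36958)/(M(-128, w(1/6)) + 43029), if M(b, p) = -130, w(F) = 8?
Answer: 3992/42899 ≈ 0.093056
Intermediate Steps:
(40950 - 36958)/(M(-128, w(1/6)) + 43029) = (40950 - 36958)/(-130 + 43029) = 3992/42899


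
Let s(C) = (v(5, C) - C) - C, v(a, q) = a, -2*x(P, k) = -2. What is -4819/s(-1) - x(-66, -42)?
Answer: -4826/7 ≈ -689.43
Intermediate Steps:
x(P, k) = 1 (x(P, k) = -½*(-2) = 1)
s(C) = 5 - 2*C (s(C) = (5 - C) - C = 5 - 2*C)
-4819/s(-1) - x(-66, -42) = -4819/(5 - 2*(-1)) - 1*1 = -4819/(5 + 2) - 1 = -4819/7 - 1 = -4826/7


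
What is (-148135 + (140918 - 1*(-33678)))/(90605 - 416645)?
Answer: -26461/326040 ≈ -0.081159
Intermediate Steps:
(-148135 + (140918 - 1*(-33678)))/(90605 - 416645) = (-148135 + (140918 + 33678))/(-326040) = (-148135 + 174596)*(-1/326040) = 26461*(-1/326040) = -26461/326040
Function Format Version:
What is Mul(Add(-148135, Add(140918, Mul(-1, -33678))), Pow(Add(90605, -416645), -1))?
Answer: Rational(-26461, 326040) ≈ -0.081159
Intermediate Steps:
Mul(Add(-148135, Add(140918, Mul(-1, -33678))), Pow(Add(90605, -416645), -1)) = Mul(Add(-148135, Add(140918, 33678)), Pow(-326040, -1)) = Mul(Add(-148135, 174596), Rational(-1, 326040)) = Mul(26461, Rational(-1, 326040)) = Rational(-26461, 326040)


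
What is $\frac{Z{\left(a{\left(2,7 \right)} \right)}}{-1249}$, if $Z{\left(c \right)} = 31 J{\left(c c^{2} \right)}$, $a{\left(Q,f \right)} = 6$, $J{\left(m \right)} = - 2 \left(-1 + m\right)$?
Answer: $\frac{13330}{1249} \approx 10.673$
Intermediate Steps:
$J{\left(m \right)} = 2 - 2 m$
$Z{\left(c \right)} = 62 - 62 c^{3}$ ($Z{\left(c \right)} = 31 \left(2 - 2 c c^{2}\right) = 31 \left(2 - 2 c^{3}\right) = 62 - 62 c^{3}$)
$\frac{Z{\left(a{\left(2,7 \right)} \right)}}{-1249} = \frac{62 - 62 \cdot 6^{3}}{-1249} = \left(62 - 13392\right) \left(- \frac{1}{1249}\right) = \left(-13330\right) \left(- \frac{1}{1249}\right) = \frac{13330}{1249}$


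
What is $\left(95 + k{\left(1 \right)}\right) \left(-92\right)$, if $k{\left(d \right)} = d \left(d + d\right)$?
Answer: $-8924$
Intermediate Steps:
$k{\left(d \right)} = 2 d^{2}$ ($k{\left(d \right)} = d 2 d = 2 d^{2}$)
$\left(95 + k{\left(1 \right)}\right) \left(-92\right) = \left(95 + 2 \cdot 1^{2}\right) \left(-92\right) = \left(95 + 2 \cdot 1\right) \left(-92\right) = \left(95 + 2\right) \left(-92\right) = 97 \left(-92\right) = -8924$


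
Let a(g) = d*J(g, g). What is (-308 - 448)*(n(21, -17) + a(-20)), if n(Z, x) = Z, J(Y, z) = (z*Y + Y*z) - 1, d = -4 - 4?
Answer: 4816476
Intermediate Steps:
d = -8
J(Y, z) = -1 + 2*Y*z (J(Y, z) = (Y*z + Y*z) - 1 = 2*Y*z - 1 = -1 + 2*Y*z)
a(g) = 8 - 16*g**2 (a(g) = -8*(-1 + 2*g*g) = -8*(-1 + 2*g**2) = 8 - 16*g**2)
(-308 - 448)*(n(21, -17) + a(-20)) = (-308 - 448)*(21 + (8 - 16*(-20)**2)) = -756*(21 + (8 - 16*400)) = -756*(21 + (8 - 6400)) = -756*(21 - 6392) = -756*(-6371) = 4816476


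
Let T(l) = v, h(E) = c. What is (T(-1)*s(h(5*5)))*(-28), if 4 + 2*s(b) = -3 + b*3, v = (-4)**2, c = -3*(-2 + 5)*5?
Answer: 31808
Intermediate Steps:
c = -45 (c = -3*3*5 = -9*5 = -45)
h(E) = -45
v = 16
T(l) = 16
s(b) = -7/2 + 3*b/2 (s(b) = -2 + (-3 + b*3)/2 = -2 + (-3 + 3*b)/2 = -2 + (-3/2 + 3*b/2) = -7/2 + 3*b/2)
(T(-1)*s(h(5*5)))*(-28) = (16*(-7/2 + (3/2)*(-45)))*(-28) = (16*(-7/2 - 135/2))*(-28) = (16*(-71))*(-28) = -1136*(-28) = 31808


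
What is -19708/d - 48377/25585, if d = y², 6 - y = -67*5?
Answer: -875650731/425007055 ≈ -2.0603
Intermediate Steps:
y = 341 (y = 6 - (-67)*5 = 6 - 1*(-335) = 6 + 335 = 341)
d = 116281 (d = 341² = 116281)
-19708/d - 48377/25585 = -19708/116281 - 48377/25585 = -19708*1/116281 - 48377*1/25585 = -19708/116281 - 6911/3655 = -875650731/425007055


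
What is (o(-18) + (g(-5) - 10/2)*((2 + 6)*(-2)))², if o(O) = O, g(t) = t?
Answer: 20164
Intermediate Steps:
(o(-18) + (g(-5) - 10/2)*((2 + 6)*(-2)))² = (-18 + (-5 - 10/2)*((2 + 6)*(-2)))² = (-18 + (-5 - 10*½)*(8*(-2)))² = (-18 + (-5 - 5)*(-16))² = (-18 - 10*(-16))² = (-18 + 160)² = 142² = 20164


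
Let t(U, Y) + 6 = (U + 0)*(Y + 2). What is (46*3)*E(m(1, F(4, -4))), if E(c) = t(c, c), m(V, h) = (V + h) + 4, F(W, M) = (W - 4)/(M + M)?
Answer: 4002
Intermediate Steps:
F(W, M) = (-4 + W)/(2*M) (F(W, M) = (-4 + W)/((2*M)) = (-4 + W)*(1/(2*M)) = (-4 + W)/(2*M))
m(V, h) = 4 + V + h
t(U, Y) = -6 + U*(2 + Y) (t(U, Y) = -6 + (U + 0)*(Y + 2) = -6 + U*(2 + Y))
E(c) = -6 + c² + 2*c (E(c) = -6 + 2*c + c*c = -6 + 2*c + c² = -6 + c² + 2*c)
(46*3)*E(m(1, F(4, -4))) = (46*3)*(-6 + (4 + 1 + (½)*(-4 + 4)/(-4))² + 2*(4 + 1 + (½)*(-4 + 4)/(-4))) = 138*(-6 + (4 + 1 + (½)*(-¼)*0)² + 2*(4 + 1 + (½)*(-¼)*0)) = 138*(-6 + (4 + 1 + 0)² + 2*(4 + 1 + 0)) = 138*(-6 + 5² + 2*5) = 138*(-6 + 25 + 10) = 138*29 = 4002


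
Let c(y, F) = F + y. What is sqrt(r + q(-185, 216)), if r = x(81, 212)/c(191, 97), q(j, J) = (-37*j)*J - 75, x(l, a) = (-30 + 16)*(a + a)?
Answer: sqrt(53223278)/6 ≈ 1215.9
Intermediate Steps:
x(l, a) = -28*a
q(j, J) = -75 - 37*J*j (q(j, J) = -37*J*j - 75 = -75 - 37*J*j)
r = -371/18 (r = (-28*212)/(97 + 191) = -5936/288 = -5936*1/288 = -371/18 ≈ -20.611)
sqrt(r + q(-185, 216)) = sqrt(-371/18 + (-75 - 37*216*(-185))) = sqrt(-371/18 + (-75 + 1478520)) = sqrt(-371/18 + 1478445) = sqrt(26611639/18) = sqrt(53223278)/6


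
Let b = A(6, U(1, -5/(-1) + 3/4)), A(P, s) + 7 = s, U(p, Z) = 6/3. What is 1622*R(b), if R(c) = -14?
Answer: -22708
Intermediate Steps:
U(p, Z) = 2 (U(p, Z) = 6*(⅓) = 2)
A(P, s) = -7 + s
b = -5 (b = -7 + 2 = -5)
1622*R(b) = 1622*(-14) = -22708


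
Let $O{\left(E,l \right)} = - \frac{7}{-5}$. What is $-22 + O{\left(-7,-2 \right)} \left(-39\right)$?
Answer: $- \frac{383}{5} \approx -76.6$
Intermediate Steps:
$O{\left(E,l \right)} = \frac{7}{5}$ ($O{\left(E,l \right)} = \left(-7\right) \left(- \frac{1}{5}\right) = \frac{7}{5}$)
$-22 + O{\left(-7,-2 \right)} \left(-39\right) = -22 + \frac{7}{5} \left(-39\right) = -22 - \frac{273}{5} = - \frac{383}{5}$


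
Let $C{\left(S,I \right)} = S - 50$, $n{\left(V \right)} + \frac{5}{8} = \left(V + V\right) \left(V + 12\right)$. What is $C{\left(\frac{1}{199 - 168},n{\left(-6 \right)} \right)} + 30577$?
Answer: $\frac{946338}{31} \approx 30527.0$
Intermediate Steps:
$n{\left(V \right)} = - \frac{5}{8} + 2 V \left(12 + V\right)$ ($n{\left(V \right)} = - \frac{5}{8} + \left(V + V\right) \left(V + 12\right) = - \frac{5}{8} + 2 V \left(12 + V\right)$)
$C{\left(S,I \right)} = -50 + S$
$C{\left(\frac{1}{199 - 168},n{\left(-6 \right)} \right)} + 30577 = \left(-50 + \frac{1}{199 - 168}\right) + 30577 = \left(-50 + \frac{1}{31}\right) + 30577 = - \frac{1549}{31} + 30577 = \frac{946338}{31}$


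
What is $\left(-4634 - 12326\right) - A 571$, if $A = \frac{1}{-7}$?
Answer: $- \frac{118149}{7} \approx -16878.0$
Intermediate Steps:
$A = - \frac{1}{7} \approx -0.14286$
$\left(-4634 - 12326\right) - A 571 = \left(-4634 - 12326\right) - \left(- \frac{1}{7}\right) 571 = -16960 - - \frac{571}{7} = -16960 + \frac{571}{7} = - \frac{118149}{7}$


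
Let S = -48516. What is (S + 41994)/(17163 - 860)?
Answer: -6522/16303 ≈ -0.40005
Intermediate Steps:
(S + 41994)/(17163 - 860) = (-48516 + 41994)/(17163 - 860) = -6522/16303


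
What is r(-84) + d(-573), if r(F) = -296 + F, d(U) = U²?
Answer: 327949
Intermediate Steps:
r(-84) + d(-573) = (-296 - 84) + (-573)² = -380 + 328329 = 327949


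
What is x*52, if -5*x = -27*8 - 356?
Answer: 29744/5 ≈ 5948.8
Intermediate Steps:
x = 572/5 (x = -(-27*8 - 356)/5 = -(-216 - 356)/5 = -⅕*(-572) = 572/5 ≈ 114.40)
x*52 = (572/5)*52 = 29744/5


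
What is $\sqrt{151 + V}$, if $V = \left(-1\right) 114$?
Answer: $\sqrt{37} \approx 6.0828$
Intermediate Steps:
$V = -114$
$\sqrt{151 + V} = \sqrt{151 - 114} = \sqrt{37}$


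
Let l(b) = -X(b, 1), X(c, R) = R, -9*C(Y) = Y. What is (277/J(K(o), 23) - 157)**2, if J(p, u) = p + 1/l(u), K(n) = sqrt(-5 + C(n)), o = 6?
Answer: (136276*sqrt(51) + 146035*I)/(2*(sqrt(51) - 7*I)) ≈ 29639.0 + 39277.0*I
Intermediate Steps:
C(Y) = -Y/9
l(b) = -1 (l(b) = -1*1 = -1)
K(n) = sqrt(-5 - n/9)
J(p, u) = -1 + p (J(p, u) = p + 1/(-1) = p - 1 = -1 + p)
(277/J(K(o), 23) - 157)**2 = (277/(-1 + sqrt(-45 - 1*6)/3) - 157)**2 = (277/(-1 + sqrt(-45 - 6)/3) - 157)**2 = (277/(-1 + sqrt(-51)/3) - 157)**2 = (277/(-1 + (I*sqrt(51))/3) - 157)**2 = (277/(-1 + I*sqrt(51)/3) - 157)**2 = (-157 + 277/(-1 + I*sqrt(51)/3))**2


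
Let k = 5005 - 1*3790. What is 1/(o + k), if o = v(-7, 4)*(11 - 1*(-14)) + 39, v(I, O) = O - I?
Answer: 1/1529 ≈ 0.00065402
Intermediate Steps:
k = 1215 (k = 5005 - 3790 = 1215)
o = 314 (o = (4 - 1*(-7))*(11 - 1*(-14)) + 39 = (4 + 7)*(11 + 14) + 39 = 11*25 + 39 = 275 + 39 = 314)
1/(o + k) = 1/(314 + 1215) = 1/1529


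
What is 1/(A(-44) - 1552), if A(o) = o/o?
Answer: -1/1551 ≈ -0.00064475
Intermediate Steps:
A(o) = 1
1/(A(-44) - 1552) = 1/(1 - 1552) = 1/(-1551) = -1/1551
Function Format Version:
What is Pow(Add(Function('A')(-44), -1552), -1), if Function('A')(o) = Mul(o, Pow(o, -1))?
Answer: Rational(-1, 1551) ≈ -0.00064475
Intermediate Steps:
Function('A')(o) = 1
Pow(Add(Function('A')(-44), -1552), -1) = Pow(Add(1, -1552), -1) = Pow(-1551, -1) = Rational(-1, 1551)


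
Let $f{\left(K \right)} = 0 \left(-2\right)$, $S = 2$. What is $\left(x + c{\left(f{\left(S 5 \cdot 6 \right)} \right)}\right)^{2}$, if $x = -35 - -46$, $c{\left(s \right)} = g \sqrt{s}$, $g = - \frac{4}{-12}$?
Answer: $121$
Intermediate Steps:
$g = \frac{1}{3}$ ($g = \left(-4\right) \left(- \frac{1}{12}\right) = \frac{1}{3} \approx 0.33333$)
$f{\left(K \right)} = 0$
$c{\left(s \right)} = \frac{\sqrt{s}}{3}$
$x = 11$ ($x = -35 + 46 = 11$)
$\left(x + c{\left(f{\left(S 5 \cdot 6 \right)} \right)}\right)^{2} = \left(11 + \frac{\sqrt{0}}{3}\right)^{2} = \left(11 + \frac{1}{3} \cdot 0\right)^{2} = \left(11 + 0\right)^{2} = 11^{2} = 121$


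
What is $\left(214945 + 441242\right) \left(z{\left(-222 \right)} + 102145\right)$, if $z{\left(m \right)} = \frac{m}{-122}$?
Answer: $\frac{4088672324772}{61} \approx 6.7027 \cdot 10^{10}$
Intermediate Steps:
$z{\left(m \right)} = - \frac{m}{122}$ ($z{\left(m \right)} = m \left(- \frac{1}{122}\right) = - \frac{m}{122}$)
$\left(214945 + 441242\right) \left(z{\left(-222 \right)} + 102145\right) = \left(214945 + 441242\right) \left(\left(- \frac{1}{122}\right) \left(-222\right) + 102145\right) = 656187 \left(\frac{111}{61} + 102145\right) = 656187 \cdot \frac{6230956}{61} = \frac{4088672324772}{61}$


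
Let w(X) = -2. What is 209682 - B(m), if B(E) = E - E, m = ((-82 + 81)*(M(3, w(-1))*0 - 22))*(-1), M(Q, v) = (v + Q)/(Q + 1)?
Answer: 209682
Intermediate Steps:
M(Q, v) = (Q + v)/(1 + Q)
m = -22 (m = ((-82 + 81)*(((3 - 2)/(1 + 3))*0 - 22))*(-1) = -((1/4)*0 - 22)*(-1) = -(((¼)*1)*0 - 22)*(-1) = -((¼)*0 - 22)*(-1) = -(0 - 22)*(-1) = -1*(-22)*(-1) = 22*(-1) = -22)
B(E) = 0
209682 - B(m) = 209682 - 1*0 = 209682 + 0 = 209682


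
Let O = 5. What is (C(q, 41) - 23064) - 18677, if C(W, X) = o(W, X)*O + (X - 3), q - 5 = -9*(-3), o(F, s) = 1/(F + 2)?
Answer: -1417897/34 ≈ -41703.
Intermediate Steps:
o(F, s) = 1/(2 + F)
q = 32 (q = 5 - 9*(-3) = 5 + 27 = 32)
C(W, X) = -3 + X + 5/(2 + W) (C(W, X) = 5/(2 + W) + (X - 3) = 5/(2 + W) + (-3 + X) = -3 + X + 5/(2 + W))
(C(q, 41) - 23064) - 18677 = ((5 + (-3 + 41)*(2 + 32))/(2 + 32) - 23064) - 18677 = ((5 + 38*34)/34 - 23064) - 18677 = ((5 + 1292)/34 - 23064) - 18677 = ((1/34)*1297 - 23064) - 18677 = (1297/34 - 23064) - 18677 = -782879/34 - 18677 = -1417897/34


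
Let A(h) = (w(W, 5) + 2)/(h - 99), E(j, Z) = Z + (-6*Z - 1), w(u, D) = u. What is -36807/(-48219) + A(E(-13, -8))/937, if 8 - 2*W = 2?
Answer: 137936563/180724812 ≈ 0.76324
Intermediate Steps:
W = 3 (W = 4 - 1/2*2 = 4 - 1 = 3)
E(j, Z) = -1 - 5*Z (E(j, Z) = Z + (-1 - 6*Z) = -1 - 5*Z)
A(h) = 5/(-99 + h) (A(h) = (3 + 2)/(h - 99) = 5/(-99 + h))
-36807/(-48219) + A(E(-13, -8))/937 = -36807/(-48219) + (5/(-99 + (-1 - 5*(-8))))/937 = -36807*(-1/48219) + (5/(-99 + (-1 + 40)))*(1/937) = 12269/16073 + (5/(-99 + 39))*(1/937) = 12269/16073 + (5/(-60))*(1/937) = 12269/16073 + (5*(-1/60))*(1/937) = 12269/16073 - 1/12*1/937 = 12269/16073 - 1/11244 = 137936563/180724812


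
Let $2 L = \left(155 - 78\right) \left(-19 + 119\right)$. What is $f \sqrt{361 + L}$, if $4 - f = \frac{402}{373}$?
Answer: $\frac{1090 \sqrt{4211}}{373} \approx 189.63$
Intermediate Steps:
$L = 3850$ ($L = \frac{\left(155 - 78\right) \left(-19 + 119\right)}{2} = \frac{77 \cdot 100}{2} = \frac{1}{2} \cdot 7700 = 3850$)
$f = \frac{1090}{373}$ ($f = 4 - \frac{402}{373} = \frac{1090}{373} \approx 2.9223$)
$f \sqrt{361 + L} = \frac{1090 \sqrt{361 + 3850}}{373} = \frac{1090 \sqrt{4211}}{373}$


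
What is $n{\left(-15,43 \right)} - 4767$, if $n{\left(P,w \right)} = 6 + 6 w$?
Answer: $-4503$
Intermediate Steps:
$n{\left(-15,43 \right)} - 4767 = \left(6 + 6 \cdot 43\right) - 4767 = \left(6 + 258\right) - 4767 = 264 - 4767 = -4503$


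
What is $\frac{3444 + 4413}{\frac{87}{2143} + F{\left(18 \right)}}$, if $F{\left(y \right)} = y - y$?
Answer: $\frac{5612517}{29} \approx 1.9354 \cdot 10^{5}$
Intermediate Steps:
$F{\left(y \right)} = 0$
$\frac{3444 + 4413}{\frac{87}{2143} + F{\left(18 \right)}} = \frac{3444 + 4413}{\frac{87}{2143} + 0} = \frac{7857}{87 \cdot \frac{1}{2143} + 0} = \frac{7857}{\frac{87}{2143} + 0} = \frac{7857}{\frac{87}{2143}} = 7857 \cdot \frac{2143}{87} = \frac{5612517}{29}$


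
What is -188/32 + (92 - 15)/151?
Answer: -6481/1208 ≈ -5.3651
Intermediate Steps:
-188/32 + (92 - 15)/151 = -188*1/32 + 77*(1/151) = -47/8 + 77/151 = -6481/1208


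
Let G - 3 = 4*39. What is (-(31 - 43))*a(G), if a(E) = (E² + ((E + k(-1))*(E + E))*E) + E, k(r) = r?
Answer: 96170832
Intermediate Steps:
G = 159 (G = 3 + 4*39 = 3 + 156 = 159)
a(E) = E + E² + 2*E²*(-1 + E) (a(E) = (E² + ((E - 1)*(E + E))*E) + E = (E² + ((-1 + E)*(2*E))*E) + E = (E² + (2*E*(-1 + E))*E) + E = (E² + 2*E²*(-1 + E)) + E = E + E² + 2*E²*(-1 + E))
(-(31 - 43))*a(G) = (-(31 - 43))*(159*(1 - 1*159 + 2*159²)) = (-1*(-12))*(159*(1 - 159 + 2*25281)) = 12*(159*(1 - 159 + 50562)) = 12*(159*50404) = 12*8014236 = 96170832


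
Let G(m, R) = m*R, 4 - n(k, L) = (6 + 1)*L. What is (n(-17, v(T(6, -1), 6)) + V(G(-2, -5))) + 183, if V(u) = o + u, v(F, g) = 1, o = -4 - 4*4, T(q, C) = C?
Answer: 170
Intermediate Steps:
o = -20 (o = -4 - 16 = -20)
n(k, L) = 4 - 7*L (n(k, L) = 4 - (6 + 1)*L = 4 - 7*L)
G(m, R) = R*m
V(u) = -20 + u
(n(-17, v(T(6, -1), 6)) + V(G(-2, -5))) + 183 = ((4 - 7*1) + (-20 - 5*(-2))) + 183 = ((4 - 7) + (-20 + 10)) + 183 = (-3 - 10) + 183 = -13 + 183 = 170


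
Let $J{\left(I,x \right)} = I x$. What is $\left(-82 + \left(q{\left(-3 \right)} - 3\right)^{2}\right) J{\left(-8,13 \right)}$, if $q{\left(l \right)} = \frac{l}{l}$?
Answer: $8112$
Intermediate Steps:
$q{\left(l \right)} = 1$
$\left(-82 + \left(q{\left(-3 \right)} - 3\right)^{2}\right) J{\left(-8,13 \right)} = \left(-82 + \left(1 - 3\right)^{2}\right) \left(\left(-8\right) 13\right) = \left(-82 + \left(-2\right)^{2}\right) \left(-104\right) = \left(-82 + 4\right) \left(-104\right) = \left(-78\right) \left(-104\right) = 8112$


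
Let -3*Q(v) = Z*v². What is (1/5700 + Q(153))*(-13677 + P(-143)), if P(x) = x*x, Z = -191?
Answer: 14382248488993/1425 ≈ 1.0093e+10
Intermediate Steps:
P(x) = x²
Q(v) = 191*v²/3 (Q(v) = -(-191)*v²/3 = 191*v²/3)
(1/5700 + Q(153))*(-13677 + P(-143)) = (1/5700 + (191/3)*153²)*(-13677 + (-143)²) = (1/5700 + (191/3)*23409)*(-13677 + 20449) = (1/5700 + 1490373)*6772 = (8495126101/5700)*6772 = 14382248488993/1425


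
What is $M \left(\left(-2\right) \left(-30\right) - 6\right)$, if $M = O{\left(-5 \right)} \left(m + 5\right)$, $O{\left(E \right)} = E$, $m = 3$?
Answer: $-2160$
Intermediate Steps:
$M = -40$ ($M = - 5 \left(3 + 5\right) = \left(-5\right) 8 = -40$)
$M \left(\left(-2\right) \left(-30\right) - 6\right) = - 40 \left(\left(-2\right) \left(-30\right) - 6\right) = - 40 \left(60 - 6\right) = \left(-40\right) 54 = -2160$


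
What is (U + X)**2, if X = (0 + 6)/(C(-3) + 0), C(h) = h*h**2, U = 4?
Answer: 1156/81 ≈ 14.272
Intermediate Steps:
C(h) = h**3
X = -2/9 (X = (0 + 6)/((-3)**3 + 0) = 6/(-27 + 0) = 6/(-27) = 6*(-1/27) = -2/9 ≈ -0.22222)
(U + X)**2 = (4 - 2/9)**2 = (34/9)**2 = 1156/81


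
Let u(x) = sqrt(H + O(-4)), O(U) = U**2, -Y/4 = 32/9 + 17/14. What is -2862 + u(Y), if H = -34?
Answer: -2862 + 3*I*sqrt(2) ≈ -2862.0 + 4.2426*I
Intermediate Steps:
Y = -1202/63 (Y = -4*(32/9 + 17/14) = -4*601/126 = -1202/63 ≈ -19.079)
u(x) = 3*I*sqrt(2) (u(x) = sqrt(-34 + (-4)**2) = sqrt(-34 + 16) = sqrt(-18) = 3*I*sqrt(2))
-2862 + u(Y) = -2862 + 3*I*sqrt(2)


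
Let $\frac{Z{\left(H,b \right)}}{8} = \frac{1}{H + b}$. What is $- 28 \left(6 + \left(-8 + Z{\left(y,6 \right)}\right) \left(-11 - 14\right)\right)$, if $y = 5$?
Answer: $- \frac{57848}{11} \approx -5258.9$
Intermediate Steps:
$Z{\left(H,b \right)} = \frac{8}{H + b}$
$- 28 \left(6 + \left(-8 + Z{\left(y,6 \right)}\right) \left(-11 - 14\right)\right) = - 28 \left(6 + \left(-8 + \frac{8}{5 + 6}\right) \left(-11 - 14\right)\right) = - 28 \left(6 + \left(-8 + \frac{8}{11}\right) \left(-25\right)\right) = - 28 \left(6 - - \frac{2000}{11}\right) = - 28 \left(6 + \frac{2000}{11}\right) = \left(-28\right) \frac{2066}{11} = - \frac{57848}{11}$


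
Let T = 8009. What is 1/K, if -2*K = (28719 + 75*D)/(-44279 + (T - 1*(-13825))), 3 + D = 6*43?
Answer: 22445/23922 ≈ 0.93826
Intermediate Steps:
D = 255 (D = -3 + 6*43 = -3 + 258 = 255)
K = 23922/22445 (K = -(28719 + 75*255)/(2*(-44279 + (8009 - 1*(-13825)))) = -(28719 + 19125)/(2*(-44279 + (8009 + 13825))) = -23922/(-44279 + 21834) = -23922/(-22445) = -23922*(-1)/22445 = -½*(-47844/22445) = 23922/22445 ≈ 1.0658)
1/K = 1/(23922/22445) = 22445/23922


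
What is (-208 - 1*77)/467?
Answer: -285/467 ≈ -0.61028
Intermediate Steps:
(-208 - 1*77)/467 = (-208 - 77)*(1/467) = -285*1/467 = -285/467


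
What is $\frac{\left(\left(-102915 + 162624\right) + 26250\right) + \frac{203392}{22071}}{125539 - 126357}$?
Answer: $- \frac{271057783}{2579154} \approx -105.1$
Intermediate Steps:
$\frac{\left(\left(-102915 + 162624\right) + 26250\right) + \frac{203392}{22071}}{125539 - 126357} = \frac{\left(59709 + 26250\right) + 203392 \cdot \frac{1}{22071}}{-818} = \left(85959 + \frac{29056}{3153}\right) \left(- \frac{1}{818}\right) = \frac{271057783}{3153} \left(- \frac{1}{818}\right) = - \frac{271057783}{2579154}$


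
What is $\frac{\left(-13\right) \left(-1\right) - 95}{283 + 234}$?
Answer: $- \frac{82}{517} \approx -0.15861$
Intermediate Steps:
$\frac{\left(-13\right) \left(-1\right) - 95}{283 + 234} = \frac{13 - 95}{517} = \left(-82\right) \frac{1}{517} = - \frac{82}{517}$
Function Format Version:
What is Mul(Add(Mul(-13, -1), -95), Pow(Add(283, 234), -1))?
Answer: Rational(-82, 517) ≈ -0.15861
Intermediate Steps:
Mul(Add(Mul(-13, -1), -95), Pow(Add(283, 234), -1)) = Mul(Add(13, -95), Pow(517, -1)) = Mul(-82, Rational(1, 517)) = Rational(-82, 517)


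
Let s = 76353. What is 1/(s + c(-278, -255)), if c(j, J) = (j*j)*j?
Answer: -1/21408599 ≈ -4.6710e-8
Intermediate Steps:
c(j, J) = j³ (c(j, J) = j²*j = j³)
1/(s + c(-278, -255)) = 1/(76353 + (-278)³) = 1/(76353 - 21484952) = 1/(-21408599) = -1/21408599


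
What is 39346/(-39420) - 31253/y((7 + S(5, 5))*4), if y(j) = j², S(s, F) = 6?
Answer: -334596211/26647920 ≈ -12.556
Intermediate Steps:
39346/(-39420) - 31253/y((7 + S(5, 5))*4) = 39346/(-39420) - 31253*1/(16*(7 + 6)²) = 39346*(-1/39420) - 31253/((13*4)²) = -19673/19710 - 31253/(52²) = -19673/19710 - 31253/2704 = -334596211/26647920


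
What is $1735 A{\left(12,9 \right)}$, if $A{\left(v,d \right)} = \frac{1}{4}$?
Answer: $\frac{1735}{4} \approx 433.75$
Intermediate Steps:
$A{\left(v,d \right)} = \frac{1}{4}$
$1735 A{\left(12,9 \right)} = 1735 \cdot \frac{1}{4} = \frac{1735}{4}$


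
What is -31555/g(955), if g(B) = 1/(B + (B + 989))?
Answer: -91477945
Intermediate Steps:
g(B) = 1/(989 + 2*B) (g(B) = 1/(B + (989 + B)) = 1/(989 + 2*B))
-31555/g(955) = -31555/(1/(989 + 2*955)) = -31555/(1/(989 + 1910)) = -31555/(1/2899) = -31555/1/2899 = -31555*2899 = -91477945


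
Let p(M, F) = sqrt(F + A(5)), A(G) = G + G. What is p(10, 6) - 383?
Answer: -379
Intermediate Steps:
A(G) = 2*G
p(M, F) = sqrt(10 + F) (p(M, F) = sqrt(F + 2*5) = sqrt(F + 10) = sqrt(10 + F))
p(10, 6) - 383 = sqrt(10 + 6) - 383 = sqrt(16) - 383 = 4 - 383 = -379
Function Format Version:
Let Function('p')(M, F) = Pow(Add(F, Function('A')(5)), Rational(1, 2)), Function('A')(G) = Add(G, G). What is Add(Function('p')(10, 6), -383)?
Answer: -379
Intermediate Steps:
Function('A')(G) = Mul(2, G)
Function('p')(M, F) = Pow(Add(10, F), Rational(1, 2)) (Function('p')(M, F) = Pow(Add(F, Mul(2, 5)), Rational(1, 2)) = Pow(Add(F, 10), Rational(1, 2)) = Pow(Add(10, F), Rational(1, 2)))
Add(Function('p')(10, 6), -383) = Add(Pow(Add(10, 6), Rational(1, 2)), -383) = Add(Pow(16, Rational(1, 2)), -383) = Add(4, -383) = -379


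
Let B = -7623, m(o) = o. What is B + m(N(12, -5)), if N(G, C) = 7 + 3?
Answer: -7613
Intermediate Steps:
N(G, C) = 10
B + m(N(12, -5)) = -7623 + 10 = -7613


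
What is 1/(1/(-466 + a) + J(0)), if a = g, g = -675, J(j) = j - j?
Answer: -1141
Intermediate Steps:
J(j) = 0
a = -675
1/(1/(-466 + a) + J(0)) = 1/(1/(-466 - 675) + 0) = 1/(1/(-1141) + 0) = 1/(-1/1141 + 0) = 1/(-1/1141) = -1141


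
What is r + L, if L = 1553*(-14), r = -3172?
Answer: -24914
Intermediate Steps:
L = -21742
r + L = -3172 - 21742 = -24914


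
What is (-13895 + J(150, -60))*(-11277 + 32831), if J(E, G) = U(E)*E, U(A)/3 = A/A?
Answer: -289793530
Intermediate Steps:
U(A) = 3 (U(A) = 3*(A/A) = 3*1 = 3)
J(E, G) = 3*E
(-13895 + J(150, -60))*(-11277 + 32831) = (-13895 + 3*150)*(-11277 + 32831) = (-13895 + 450)*21554 = -13445*21554 = -289793530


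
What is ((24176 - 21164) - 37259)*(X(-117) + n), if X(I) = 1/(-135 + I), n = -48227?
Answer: 416210811635/252 ≈ 1.6516e+9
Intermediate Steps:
((24176 - 21164) - 37259)*(X(-117) + n) = ((24176 - 21164) - 37259)*(1/(-135 - 117) - 48227) = (3012 - 37259)*(1/(-252) - 48227) = -34247*(-1/252 - 48227) = -34247*(-12153205/252) = 416210811635/252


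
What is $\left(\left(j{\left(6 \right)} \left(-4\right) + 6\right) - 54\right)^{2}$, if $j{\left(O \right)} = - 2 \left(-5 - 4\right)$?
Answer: $14400$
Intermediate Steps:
$j{\left(O \right)} = 18$ ($j{\left(O \right)} = \left(-2\right) \left(-9\right) = 18$)
$\left(\left(j{\left(6 \right)} \left(-4\right) + 6\right) - 54\right)^{2} = \left(\left(18 \left(-4\right) + 6\right) - 54\right)^{2} = \left(\left(-72 + 6\right) - 54\right)^{2} = \left(-66 - 54\right)^{2} = \left(-120\right)^{2} = 14400$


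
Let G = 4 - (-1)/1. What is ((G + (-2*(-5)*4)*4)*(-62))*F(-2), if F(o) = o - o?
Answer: 0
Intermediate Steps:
F(o) = 0
G = 5 (G = 4 - (-1) = 4 - 1*(-1) = 4 + 1 = 5)
((G + (-2*(-5)*4)*4)*(-62))*F(-2) = ((5 + (-2*(-5)*4)*4)*(-62))*0 = ((5 + (10*4)*4)*(-62))*0 = ((5 + 40*4)*(-62))*0 = ((5 + 160)*(-62))*0 = (165*(-62))*0 = -10230*0 = 0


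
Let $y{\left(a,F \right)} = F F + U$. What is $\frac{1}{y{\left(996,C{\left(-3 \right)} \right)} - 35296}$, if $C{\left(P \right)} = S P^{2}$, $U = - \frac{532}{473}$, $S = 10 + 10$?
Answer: $- \frac{473}{1370340} \approx -0.00034517$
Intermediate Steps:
$S = 20$
$U = - \frac{532}{473}$ ($U = \left(-532\right) \frac{1}{473} = - \frac{532}{473} \approx -1.1247$)
$C{\left(P \right)} = 20 P^{2}$
$y{\left(a,F \right)} = - \frac{532}{473} + F^{2}$ ($y{\left(a,F \right)} = F F - \frac{532}{473} = F^{2} - \frac{532}{473} = - \frac{532}{473} + F^{2}$)
$\frac{1}{y{\left(996,C{\left(-3 \right)} \right)} - 35296} = \frac{1}{\left(- \frac{532}{473} + \left(20 \left(-3\right)^{2}\right)^{2}\right) - 35296} = \frac{1}{\left(- \frac{532}{473} + \left(20 \cdot 9\right)^{2}\right) - 35296} = \frac{1}{\left(- \frac{532}{473} + 180^{2}\right) - 35296} = \frac{1}{\left(- \frac{532}{473} + 32400\right) - 35296} = \frac{1}{\frac{15324668}{473} - 35296} = \frac{1}{- \frac{1370340}{473}} = - \frac{473}{1370340}$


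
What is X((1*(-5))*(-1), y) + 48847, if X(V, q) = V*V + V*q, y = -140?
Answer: 48172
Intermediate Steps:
X(V, q) = V² + V*q
X((1*(-5))*(-1), y) + 48847 = ((1*(-5))*(-1))*((1*(-5))*(-1) - 140) + 48847 = (-5*(-1))*(-5*(-1) - 140) + 48847 = 5*(5 - 140) + 48847 = 5*(-135) + 48847 = -675 + 48847 = 48172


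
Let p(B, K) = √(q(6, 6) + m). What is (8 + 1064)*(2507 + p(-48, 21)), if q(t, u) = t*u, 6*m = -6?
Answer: 2687504 + 1072*√35 ≈ 2.6938e+6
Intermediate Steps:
m = -1 (m = (⅙)*(-6) = -1)
p(B, K) = √35 (p(B, K) = √(6*6 - 1) = √(36 - 1) = √35)
(8 + 1064)*(2507 + p(-48, 21)) = (8 + 1064)*(2507 + √35) = 1072*(2507 + √35) = 2687504 + 1072*√35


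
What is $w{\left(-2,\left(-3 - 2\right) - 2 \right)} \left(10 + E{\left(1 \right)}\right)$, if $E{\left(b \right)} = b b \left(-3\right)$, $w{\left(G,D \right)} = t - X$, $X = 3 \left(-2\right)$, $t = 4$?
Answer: $70$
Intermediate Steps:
$X = -6$
$w{\left(G,D \right)} = 10$ ($w{\left(G,D \right)} = 4 - -6 = 4 + 6 = 10$)
$E{\left(b \right)} = - 3 b^{2}$ ($E{\left(b \right)} = b^{2} \left(-3\right) = - 3 b^{2}$)
$w{\left(-2,\left(-3 - 2\right) - 2 \right)} \left(10 + E{\left(1 \right)}\right) = 10 \left(10 - 3 \cdot 1^{2}\right) = 10 \left(10 - 3\right) = 10 \cdot 7 = 70$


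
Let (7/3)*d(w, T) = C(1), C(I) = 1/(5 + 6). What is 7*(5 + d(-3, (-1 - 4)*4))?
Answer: 388/11 ≈ 35.273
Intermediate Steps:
C(I) = 1/11
d(w, T) = 3/77 (d(w, T) = (3/7)*(1/11) = 3/77)
7*(5 + d(-3, (-1 - 4)*4)) = 7*(5 + 3/77) = 7*(388/77) = 388/11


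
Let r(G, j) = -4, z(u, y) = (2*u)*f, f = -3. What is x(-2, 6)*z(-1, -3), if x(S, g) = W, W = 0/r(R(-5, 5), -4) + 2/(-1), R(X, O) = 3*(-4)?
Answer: -12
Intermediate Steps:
R(X, O) = -12
z(u, y) = -6*u (z(u, y) = (2*u)*(-3) = -6*u)
W = -2 (W = 0/(-4) + 2/(-1) = 0*(-1/4) + 2*(-1) = 0 - 2 = -2)
x(S, g) = -2
x(-2, 6)*z(-1, -3) = -(-12)*(-1) = -2*6 = -12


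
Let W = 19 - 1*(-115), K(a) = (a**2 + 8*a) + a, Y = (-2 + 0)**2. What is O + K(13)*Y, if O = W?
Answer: 1278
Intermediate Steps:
Y = 4 (Y = (-2)**2 = 4)
K(a) = a**2 + 9*a
W = 134 (W = 19 + 115 = 134)
O = 134
O + K(13)*Y = 134 + (13*(9 + 13))*4 = 134 + (13*22)*4 = 134 + 286*4 = 134 + 1144 = 1278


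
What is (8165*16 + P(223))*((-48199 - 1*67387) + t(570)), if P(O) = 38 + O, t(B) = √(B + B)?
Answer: -15130322986 + 261802*√285 ≈ -1.5126e+10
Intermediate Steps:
t(B) = √2*√B (t(B) = √(2*B) = √2*√B)
(8165*16 + P(223))*((-48199 - 1*67387) + t(570)) = (8165*16 + (38 + 223))*((-48199 - 1*67387) + √2*√570) = (130640 + 261)*((-48199 - 67387) + 2*√285) = 130901*(-115586 + 2*√285) = -15130322986 + 261802*√285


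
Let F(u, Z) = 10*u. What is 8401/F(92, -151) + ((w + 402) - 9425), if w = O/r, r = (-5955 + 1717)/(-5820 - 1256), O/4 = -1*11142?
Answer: -162639413601/1949480 ≈ -83427.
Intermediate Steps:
O = -44568 (O = 4*(-1*11142) = 4*(-11142) = -44568)
r = 2119/3538 (r = -4238/(-7076) = -4238*(-1/7076) = 2119/3538 ≈ 0.59893)
w = -157681584/2119 (w = -44568/2119/3538 = -44568*3538/2119 = -157681584/2119 ≈ -74413.)
8401/F(92, -151) + ((w + 402) - 9425) = 8401/((10*92)) + ((-157681584/2119 + 402) - 9425) = 8401/920 + (-156829746/2119 - 9425) = 8401*(1/920) - 176801321/2119 = 8401/920 - 176801321/2119 = -162639413601/1949480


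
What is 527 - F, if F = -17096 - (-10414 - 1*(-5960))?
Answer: 13169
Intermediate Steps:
F = -12642 (F = -17096 - (-10414 + 5960) = -17096 - 1*(-4454) = -17096 + 4454 = -12642)
527 - F = 527 - 1*(-12642) = 527 + 12642 = 13169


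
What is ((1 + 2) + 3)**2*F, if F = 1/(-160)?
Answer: -9/40 ≈ -0.22500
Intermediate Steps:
F = -1/160 ≈ -0.0062500
((1 + 2) + 3)**2*F = ((1 + 2) + 3)**2*(-1/160) = (3 + 3)**2*(-1/160) = 6**2*(-1/160) = 36*(-1/160) = -9/40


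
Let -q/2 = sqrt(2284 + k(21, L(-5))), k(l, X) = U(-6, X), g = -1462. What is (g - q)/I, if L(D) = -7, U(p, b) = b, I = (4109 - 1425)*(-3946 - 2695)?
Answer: 731/8912222 - 3*sqrt(253)/8912222 ≈ 7.6668e-5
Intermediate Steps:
I = -17824444 (I = 2684*(-6641) = -17824444)
k(l, X) = X
q = -6*sqrt(253) (q = -2*sqrt(2284 - 7) = -6*sqrt(253) ≈ -95.436)
(g - q)/I = (-1462 - (-6)*sqrt(253))/(-17824444) = (-1462 + 6*sqrt(253))*(-1/17824444) = 731/8912222 - 3*sqrt(253)/8912222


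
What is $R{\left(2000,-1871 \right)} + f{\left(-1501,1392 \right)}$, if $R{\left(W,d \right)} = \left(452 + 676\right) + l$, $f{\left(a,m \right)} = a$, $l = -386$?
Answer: $-759$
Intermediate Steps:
$R{\left(W,d \right)} = 742$ ($R{\left(W,d \right)} = \left(452 + 676\right) - 386 = 1128 - 386 = 742$)
$R{\left(2000,-1871 \right)} + f{\left(-1501,1392 \right)} = 742 - 1501 = -759$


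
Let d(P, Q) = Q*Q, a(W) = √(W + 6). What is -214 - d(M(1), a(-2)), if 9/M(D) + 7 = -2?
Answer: -218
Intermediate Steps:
M(D) = -1 (M(D) = 9/(-7 - 2) = 9/(-9) = 9*(-⅑) = -1)
a(W) = √(6 + W)
d(P, Q) = Q²
-214 - d(M(1), a(-2)) = -214 - (√(6 - 2))² = -214 - (√4)² = -214 - 1*2² = -214 - 1*4 = -214 - 4 = -218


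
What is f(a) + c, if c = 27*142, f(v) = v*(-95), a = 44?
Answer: -346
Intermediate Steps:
f(v) = -95*v
c = 3834
f(a) + c = -95*44 + 3834 = -4180 + 3834 = -346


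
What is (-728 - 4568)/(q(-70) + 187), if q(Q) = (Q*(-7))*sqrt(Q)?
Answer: -990352/16841969 + 2595040*I*sqrt(70)/16841969 ≈ -0.058803 + 1.2891*I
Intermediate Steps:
q(Q) = -7*Q**(3/2) (q(Q) = (-7*Q)*sqrt(Q) = -7*Q**(3/2))
(-728 - 4568)/(q(-70) + 187) = (-728 - 4568)/(-(-490)*I*sqrt(70) + 187) = -5296/(-(-490)*I*sqrt(70) + 187) = -5296/(490*I*sqrt(70) + 187) = -5296/(187 + 490*I*sqrt(70))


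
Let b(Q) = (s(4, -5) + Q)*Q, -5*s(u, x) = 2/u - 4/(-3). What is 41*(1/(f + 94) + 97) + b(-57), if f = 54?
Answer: 5362911/740 ≈ 7247.2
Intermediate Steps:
s(u, x) = -4/15 - 2/(5*u) (s(u, x) = -(2/u - 4/(-3))/5 = -(2/u - 4*(-⅓))/5 = -(2/u + 4/3)/5 = -(4/3 + 2/u)/5 = -4/15 - 2/(5*u))
b(Q) = Q*(-11/30 + Q) (b(Q) = ((2/15)*(-3 - 2*4)/4 + Q)*Q = ((2/15)*(¼)*(-3 - 8) + Q)*Q = ((2/15)*(¼)*(-11) + Q)*Q = (-11/30 + Q)*Q = Q*(-11/30 + Q))
41*(1/(f + 94) + 97) + b(-57) = 41*(1/(54 + 94) + 97) + (1/30)*(-57)*(-11 + 30*(-57)) = 41*(1/148 + 97) + (1/30)*(-57)*(-11 - 1710) = 41*(1/148 + 97) + (1/30)*(-57)*(-1721) = 41*(14357/148) + 32699/10 = 588637/148 + 32699/10 = 5362911/740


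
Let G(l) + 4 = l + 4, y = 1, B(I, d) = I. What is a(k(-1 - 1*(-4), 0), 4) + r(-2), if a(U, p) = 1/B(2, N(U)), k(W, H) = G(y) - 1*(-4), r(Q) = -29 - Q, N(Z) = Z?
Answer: -53/2 ≈ -26.500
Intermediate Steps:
G(l) = l (G(l) = -4 + (l + 4) = -4 + (4 + l) = l)
k(W, H) = 5 (k(W, H) = 1 - 1*(-4) = 1 + 4 = 5)
a(U, p) = 1/2
a(k(-1 - 1*(-4), 0), 4) + r(-2) = 1/2 + (-29 - 1*(-2)) = 1/2 + (-29 + 2) = 1/2 - 27 = -53/2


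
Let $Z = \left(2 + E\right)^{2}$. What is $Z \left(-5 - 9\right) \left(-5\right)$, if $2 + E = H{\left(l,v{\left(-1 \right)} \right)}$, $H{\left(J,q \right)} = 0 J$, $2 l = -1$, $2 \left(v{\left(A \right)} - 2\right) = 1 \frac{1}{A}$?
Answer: $0$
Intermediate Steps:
$v{\left(A \right)} = 2 + \frac{1}{2 A}$ ($v{\left(A \right)} = 2 + \frac{1 \frac{1}{A}}{2} = 2 + \frac{1}{2 A}$)
$l = - \frac{1}{2}$ ($l = \frac{1}{2} \left(-1\right) = - \frac{1}{2} \approx -0.5$)
$H{\left(J,q \right)} = 0$
$E = -2$ ($E = -2 + 0 = -2$)
$Z = 0$ ($Z = \left(2 - 2\right)^{2} = 0^{2} = 0$)
$Z \left(-5 - 9\right) \left(-5\right) = 0 \left(-5 - 9\right) \left(-5\right) = 0 \left(-14\right) \left(-5\right) = 0 \left(-5\right) = 0$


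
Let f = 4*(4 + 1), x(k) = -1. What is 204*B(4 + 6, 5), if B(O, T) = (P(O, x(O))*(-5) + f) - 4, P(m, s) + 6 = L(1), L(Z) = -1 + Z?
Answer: 9384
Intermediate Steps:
P(m, s) = -6 (P(m, s) = -6 + (-1 + 1) = -6 + 0 = -6)
f = 20 (f = 4*5 = 20)
B(O, T) = 46 (B(O, T) = (-6*(-5) + 20) - 4 = (30 + 20) - 4 = 50 - 4 = 46)
204*B(4 + 6, 5) = 204*46 = 9384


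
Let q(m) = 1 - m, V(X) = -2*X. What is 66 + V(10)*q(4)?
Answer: 126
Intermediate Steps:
66 + V(10)*q(4) = 66 + (-2*10)*(1 - 1*4) = 66 - 20*(1 - 4) = 66 - 20*(-3) = 66 + 60 = 126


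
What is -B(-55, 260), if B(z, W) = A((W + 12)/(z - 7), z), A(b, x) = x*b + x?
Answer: -5775/31 ≈ -186.29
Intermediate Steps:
A(b, x) = x + b*x (A(b, x) = b*x + x = x + b*x)
B(z, W) = z*(1 + (12 + W)/(-7 + z)) (B(z, W) = z*(1 + (W + 12)/(z - 7)) = z*(1 + (12 + W)/(-7 + z)))
-B(-55, 260) = -(-55)*(5 + 260 - 55)/(-7 - 55) = -(-55)*210/(-62) = -(-55)*(-1)*210/62 = -1*5775/31 = -5775/31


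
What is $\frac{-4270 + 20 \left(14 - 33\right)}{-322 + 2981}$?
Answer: $- \frac{4650}{2659} \approx -1.7488$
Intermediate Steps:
$\frac{-4270 + 20 \left(14 - 33\right)}{-322 + 2981} = \frac{-4270 + 20 \left(-19\right)}{2659} = \left(-4270 - 380\right) \frac{1}{2659} = \left(-4650\right) \frac{1}{2659} = - \frac{4650}{2659}$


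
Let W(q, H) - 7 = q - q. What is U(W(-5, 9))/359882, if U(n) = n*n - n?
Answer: 21/179941 ≈ 0.00011670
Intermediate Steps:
W(q, H) = 7 (W(q, H) = 7 + (q - q) = 7 + 0 = 7)
U(n) = n² - n
U(W(-5, 9))/359882 = (7*(-1 + 7))/359882 = (7*6)*(1/359882) = 42*(1/359882) = 21/179941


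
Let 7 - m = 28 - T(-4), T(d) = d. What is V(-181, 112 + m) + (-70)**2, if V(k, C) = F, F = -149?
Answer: 4751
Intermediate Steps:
m = -25 (m = 7 - (28 - 1*(-4)) = 7 - (28 + 4) = 7 - 1*32 = 7 - 32 = -25)
V(k, C) = -149
V(-181, 112 + m) + (-70)**2 = -149 + (-70)**2 = -149 + 4900 = 4751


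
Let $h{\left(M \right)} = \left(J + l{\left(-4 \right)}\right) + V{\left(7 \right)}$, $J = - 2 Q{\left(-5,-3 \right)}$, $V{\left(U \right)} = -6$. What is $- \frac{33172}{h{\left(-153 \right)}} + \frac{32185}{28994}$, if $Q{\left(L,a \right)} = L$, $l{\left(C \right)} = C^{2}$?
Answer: $- \frac{240286317}{144970} \approx -1657.5$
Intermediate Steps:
$J = 10$ ($J = \left(-2\right) \left(-5\right) = 10$)
$h{\left(M \right)} = 20$ ($h{\left(M \right)} = \left(10 + \left(-4\right)^{2}\right) - 6 = \left(10 + 16\right) - 6 = 26 - 6 = 20$)
$- \frac{33172}{h{\left(-153 \right)}} + \frac{32185}{28994} = - \frac{33172}{20} + \frac{32185}{28994} = \left(-33172\right) \frac{1}{20} + 32185 \cdot \frac{1}{28994} = - \frac{8293}{5} + \frac{32185}{28994} = - \frac{240286317}{144970}$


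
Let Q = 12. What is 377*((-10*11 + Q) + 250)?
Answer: 57304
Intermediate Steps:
377*((-10*11 + Q) + 250) = 377*((-10*11 + 12) + 250) = 377*((-110 + 12) + 250) = 377*(-98 + 250) = 377*152 = 57304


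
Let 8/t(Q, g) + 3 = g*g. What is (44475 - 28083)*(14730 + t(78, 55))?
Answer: 364837301328/1511 ≈ 2.4145e+8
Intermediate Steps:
t(Q, g) = 8/(-3 + g²) (t(Q, g) = 8/(-3 + g*g) = 8/(-3 + g²))
(44475 - 28083)*(14730 + t(78, 55)) = (44475 - 28083)*(14730 + 8/(-3 + 55²)) = 16392*(14730 + 8/(-3 + 3025)) = 16392*(14730 + 8/3022) = 16392*(14730 + 8*(1/3022)) = 16392*(14730 + 4/1511) = 16392*(22257034/1511) = 364837301328/1511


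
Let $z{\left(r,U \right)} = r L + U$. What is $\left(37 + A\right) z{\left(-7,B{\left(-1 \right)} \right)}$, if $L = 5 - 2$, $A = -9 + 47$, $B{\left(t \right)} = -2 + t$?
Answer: $-1800$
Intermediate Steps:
$A = 38$
$L = 3$
$z{\left(r,U \right)} = U + 3 r$ ($z{\left(r,U \right)} = r 3 + U = 3 r + U = U + 3 r$)
$\left(37 + A\right) z{\left(-7,B{\left(-1 \right)} \right)} = \left(37 + 38\right) \left(\left(-2 - 1\right) + 3 \left(-7\right)\right) = 75 \left(-3 - 21\right) = 75 \left(-24\right) = -1800$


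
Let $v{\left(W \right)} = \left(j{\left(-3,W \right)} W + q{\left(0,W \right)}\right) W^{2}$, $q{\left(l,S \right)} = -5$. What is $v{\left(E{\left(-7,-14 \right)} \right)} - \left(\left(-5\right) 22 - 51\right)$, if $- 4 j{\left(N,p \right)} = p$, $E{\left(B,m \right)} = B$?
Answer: $- \frac{2737}{4} \approx -684.25$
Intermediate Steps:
$j{\left(N,p \right)} = - \frac{p}{4}$
$v{\left(W \right)} = W^{2} \left(-5 - \frac{W^{2}}{4}\right)$ ($v{\left(W \right)} = \left(- \frac{W}{4} W - 5\right) W^{2} = \left(- \frac{W^{2}}{4} - 5\right) W^{2} = \left(-5 - \frac{W^{2}}{4}\right) W^{2} = W^{2} \left(-5 - \frac{W^{2}}{4}\right)$)
$v{\left(E{\left(-7,-14 \right)} \right)} - \left(\left(-5\right) 22 - 51\right) = \frac{\left(-7\right)^{2} \left(-20 - \left(-7\right)^{2}\right)}{4} - \left(\left(-5\right) 22 - 51\right) = \frac{1}{4} \cdot 49 \left(-20 - 49\right) - \left(-110 - 51\right) = \frac{1}{4} \cdot 49 \left(-20 - 49\right) - -161 = \frac{1}{4} \cdot 49 \left(-69\right) + 161 = - \frac{3381}{4} + 161 = - \frac{2737}{4}$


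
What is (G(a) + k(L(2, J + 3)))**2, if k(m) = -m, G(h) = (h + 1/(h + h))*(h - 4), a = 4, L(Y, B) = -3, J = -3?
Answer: 9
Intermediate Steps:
G(h) = (-4 + h)*(h + 1/(2*h)) (G(h) = (h + 1/(2*h))*(-4 + h) = (-4 + h)*(h + 1/(2*h)))
(G(a) + k(L(2, J + 3)))**2 = ((1/2 + 4**2 - 4*4 - 2/4) - 1*(-3))**2 = ((1/2 + 16 - 16 - 2*1/4) + 3)**2 = ((1/2 + 16 - 16 - 1/2) + 3)**2 = (0 + 3)**2 = 3**2 = 9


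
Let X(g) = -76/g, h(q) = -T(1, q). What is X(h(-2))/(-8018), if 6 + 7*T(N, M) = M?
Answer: 7/844 ≈ 0.0082938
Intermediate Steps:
T(N, M) = -6/7 + M/7
h(q) = 6/7 - q/7 (h(q) = -(-6/7 + q/7) = 6/7 - q/7)
X(h(-2))/(-8018) = -76/(6/7 - ⅐*(-2))/(-8018) = -76/(6/7 + 2/7)*(-1/8018) = -76/8/7*(-1/8018) = -76*7/8*(-1/8018) = -133/2*(-1/8018) = 7/844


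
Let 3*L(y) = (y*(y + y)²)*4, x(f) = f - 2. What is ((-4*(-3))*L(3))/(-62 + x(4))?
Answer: -144/5 ≈ -28.800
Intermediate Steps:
x(f) = -2 + f
L(y) = 16*y³/3 (L(y) = ((y*(y + y)²)*4)/3 = ((y*(2*y)²)*4)/3 = ((y*(4*y²))*4)/3 = ((4*y³)*4)/3 = (16*y³)/3 = 16*y³/3)
((-4*(-3))*L(3))/(-62 + x(4)) = ((-4*(-3))*((16/3)*3³))/(-62 + (-2 + 4)) = (12*((16/3)*27))/(-62 + 2) = (12*144)/(-60) = 1728*(-1/60) = -144/5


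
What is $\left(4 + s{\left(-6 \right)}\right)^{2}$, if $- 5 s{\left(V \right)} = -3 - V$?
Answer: $\frac{289}{25} \approx 11.56$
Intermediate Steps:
$s{\left(V \right)} = \frac{3}{5} + \frac{V}{5}$ ($s{\left(V \right)} = - \frac{-3 - V}{5} = \frac{3}{5} + \frac{V}{5}$)
$\left(4 + s{\left(-6 \right)}\right)^{2} = \left(4 + \left(\frac{3}{5} + \frac{1}{5} \left(-6\right)\right)\right)^{2} = \left(4 + \left(\frac{3}{5} - \frac{6}{5}\right)\right)^{2} = \left(4 - \frac{3}{5}\right)^{2} = \left(\frac{17}{5}\right)^{2} = \frac{289}{25}$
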